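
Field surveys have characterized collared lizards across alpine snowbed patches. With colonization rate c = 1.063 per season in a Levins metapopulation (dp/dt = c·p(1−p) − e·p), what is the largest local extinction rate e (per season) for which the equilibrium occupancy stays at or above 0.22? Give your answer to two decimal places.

1 − e/c ≥ 0.22 ⇒ e ≤ c(1 − 0.22) = 1.063 × 0.7800.
e_max = 0.8291.

0.83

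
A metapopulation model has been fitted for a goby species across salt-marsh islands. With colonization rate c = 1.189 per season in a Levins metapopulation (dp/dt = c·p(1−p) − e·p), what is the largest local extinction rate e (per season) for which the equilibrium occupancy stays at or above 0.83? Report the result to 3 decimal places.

1 − e/c ≥ 0.83 ⇒ e ≤ c(1 − 0.83) = 1.189 × 0.1700.
e_max = 0.2021.

0.202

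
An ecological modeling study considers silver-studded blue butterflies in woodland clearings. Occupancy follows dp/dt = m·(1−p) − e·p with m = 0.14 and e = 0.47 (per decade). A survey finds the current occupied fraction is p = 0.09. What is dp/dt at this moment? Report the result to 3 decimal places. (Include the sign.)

0.085

Colonization term: m·(1−p) = 0.14×0.9100 = 0.12740.
Extinction term: e·p = 0.04230.
dp/dt = 0.12740 − 0.04230 = 0.08510.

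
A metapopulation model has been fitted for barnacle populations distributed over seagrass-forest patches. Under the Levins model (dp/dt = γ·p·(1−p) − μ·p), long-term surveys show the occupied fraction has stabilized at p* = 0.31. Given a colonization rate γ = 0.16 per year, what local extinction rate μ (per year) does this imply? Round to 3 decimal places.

0.110

At equilibrium γ(1−p*) = μ.
μ = 0.16 × (1 − 0.31) = 0.16 × 0.6900 = 0.1104.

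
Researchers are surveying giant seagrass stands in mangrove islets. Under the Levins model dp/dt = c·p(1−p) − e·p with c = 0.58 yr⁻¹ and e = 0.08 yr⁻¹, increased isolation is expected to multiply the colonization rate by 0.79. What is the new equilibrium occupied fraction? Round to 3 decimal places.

0.825

Before: p* = 1 − 0.08/0.58 = 0.8621.
After the change, c = 0.4582, e = 0.08, so p* = 1 − 0.08/0.4582 = 0.8254.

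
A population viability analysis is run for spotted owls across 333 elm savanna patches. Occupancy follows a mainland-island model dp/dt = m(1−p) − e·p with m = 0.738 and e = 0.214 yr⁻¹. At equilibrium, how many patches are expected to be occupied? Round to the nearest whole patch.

258

p* = m/(m+e) = 0.738/0.9520 = 0.7752.
Expected occupied patches = N × p* = 333 × 0.7752 = 258.14 ≈ 258.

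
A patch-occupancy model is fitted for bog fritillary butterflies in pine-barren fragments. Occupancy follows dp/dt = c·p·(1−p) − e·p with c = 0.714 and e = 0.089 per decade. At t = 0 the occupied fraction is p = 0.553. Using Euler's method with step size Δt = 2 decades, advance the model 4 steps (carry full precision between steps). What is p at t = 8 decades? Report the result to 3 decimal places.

0.876

Update rule: p ← p + [c·p·(1−p) − e·p]·Δt with Δt = 2.
t = 2: p = 0.55300 + (+0.25455) = 0.80755
t = 4: p = 0.80755 + (+0.07818) = 0.88574
t = 6: p = 0.88574 + (-0.01314) = 0.87260
t = 8: p = 0.87260 + (+0.00343) = 0.87603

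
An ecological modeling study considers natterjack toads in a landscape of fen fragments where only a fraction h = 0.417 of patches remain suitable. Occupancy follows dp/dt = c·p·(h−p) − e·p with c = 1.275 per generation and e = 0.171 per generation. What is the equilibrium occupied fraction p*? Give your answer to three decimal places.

Setting dp/dt = 0 and dividing by p* gives c·(h−p*) = e.
So p* = h − e/c = 0.417 − 0.171/1.275 = 0.417 − 0.1341 = 0.2829.

0.283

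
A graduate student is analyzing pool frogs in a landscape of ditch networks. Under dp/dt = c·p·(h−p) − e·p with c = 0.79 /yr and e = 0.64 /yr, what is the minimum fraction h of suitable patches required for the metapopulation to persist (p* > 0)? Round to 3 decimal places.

p* = h − e/c is positive only when h > e/c.
h_min = e/c = 0.64/0.79 = 0.8101.

0.810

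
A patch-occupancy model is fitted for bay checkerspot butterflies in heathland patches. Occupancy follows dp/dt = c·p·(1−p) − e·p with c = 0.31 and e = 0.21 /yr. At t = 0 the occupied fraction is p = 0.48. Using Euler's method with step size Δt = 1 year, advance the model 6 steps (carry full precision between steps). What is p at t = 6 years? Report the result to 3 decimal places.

0.389

Update rule: p ← p + [c·p·(1−p) − e·p]·Δt with Δt = 1.
  1  |  dp/dt·Δt = -0.023424  |  p_1 = 0.456576
  2  |  dp/dt·Δt = -0.018966  |  p_2 = 0.437610
  3  |  dp/dt·Δt = -0.015605  |  p_3 = 0.422006
  4  |  dp/dt·Δt = -0.013007  |  p_4 = 0.408999
  5  |  dp/dt·Δt = -0.010957  |  p_5 = 0.398042
  6  |  dp/dt·Δt = -0.009311  |  p_6 = 0.388730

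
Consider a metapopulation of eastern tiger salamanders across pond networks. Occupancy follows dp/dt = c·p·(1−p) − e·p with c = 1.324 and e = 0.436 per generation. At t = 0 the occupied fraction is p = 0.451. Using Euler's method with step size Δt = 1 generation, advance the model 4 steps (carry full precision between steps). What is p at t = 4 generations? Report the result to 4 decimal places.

0.6704

Update rule: p ← p + [c·p·(1−p) − e·p]·Δt with Δt = 1.
step 1: Δp = +0.13119, p = 0.58219
step 2: Δp = +0.06822, p = 0.65041
step 3: Δp = +0.01747, p = 0.66788
step 4: Δp = +0.00249, p = 0.67037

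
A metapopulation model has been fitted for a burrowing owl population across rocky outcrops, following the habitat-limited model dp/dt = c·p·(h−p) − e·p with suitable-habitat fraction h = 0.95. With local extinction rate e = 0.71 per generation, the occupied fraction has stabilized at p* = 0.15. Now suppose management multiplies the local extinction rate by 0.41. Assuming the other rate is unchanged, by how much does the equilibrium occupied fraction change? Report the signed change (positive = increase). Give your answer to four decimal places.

0.4720

Balance c(h−p*) = e gives c = e/(0.95 − 0.15000) = 0.71/0.80000 = 0.88750.
New p* = 0.95 − e/c = 0.95 − 0.29110/0.88750 = 0.62200.
Δp* = 0.62200 − 0.15000 = +0.47200.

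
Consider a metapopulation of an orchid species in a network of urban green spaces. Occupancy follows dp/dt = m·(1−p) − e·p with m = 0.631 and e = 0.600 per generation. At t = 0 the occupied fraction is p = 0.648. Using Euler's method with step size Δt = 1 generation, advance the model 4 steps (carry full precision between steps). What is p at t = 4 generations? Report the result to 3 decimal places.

Update rule: p ← p + [m·(1−p) − e·p]·Δt with Δt = 1.
t = 1: p = 0.64800 + (-0.16669) = 0.48131
t = 2: p = 0.48131 + (+0.03850) = 0.51982
t = 3: p = 0.51982 + (-0.00889) = 0.51092
t = 4: p = 0.51092 + (+0.00205) = 0.51298

0.513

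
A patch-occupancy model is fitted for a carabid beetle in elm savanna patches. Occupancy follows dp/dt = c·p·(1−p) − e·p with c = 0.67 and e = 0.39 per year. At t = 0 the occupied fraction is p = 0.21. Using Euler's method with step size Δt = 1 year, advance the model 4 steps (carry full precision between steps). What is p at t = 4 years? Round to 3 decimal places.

Update rule: p ← p + [c·p·(1−p) − e·p]·Δt with Δt = 1.
step 1: Δp = +0.02925, p = 0.23925
step 2: Δp = +0.02864, p = 0.26789
step 3: Δp = +0.02693, p = 0.29482
step 4: Δp = +0.02431, p = 0.31913

0.319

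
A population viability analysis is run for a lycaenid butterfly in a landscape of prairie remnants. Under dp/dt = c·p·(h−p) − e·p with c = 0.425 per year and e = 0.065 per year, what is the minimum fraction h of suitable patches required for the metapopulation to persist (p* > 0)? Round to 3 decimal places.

p* = h − e/c is positive only when h > e/c.
h_min = e/c = 0.065/0.425 = 0.1529.

0.153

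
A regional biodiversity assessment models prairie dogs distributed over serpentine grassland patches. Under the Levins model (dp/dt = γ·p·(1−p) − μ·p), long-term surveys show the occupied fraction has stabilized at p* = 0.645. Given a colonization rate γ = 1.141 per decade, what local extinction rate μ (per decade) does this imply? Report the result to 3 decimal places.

0.405

At equilibrium γ(1−p*) = μ.
μ = 1.141 × (1 − 0.645) = 1.141 × 0.3550 = 0.4051.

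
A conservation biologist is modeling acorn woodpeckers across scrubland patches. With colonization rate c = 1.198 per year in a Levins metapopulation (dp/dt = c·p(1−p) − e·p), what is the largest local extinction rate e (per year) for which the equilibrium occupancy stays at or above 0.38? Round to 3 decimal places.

1 − e/c ≥ 0.38 ⇒ e ≤ c(1 − 0.38) = 1.198 × 0.6200.
e_max = 0.7428.

0.743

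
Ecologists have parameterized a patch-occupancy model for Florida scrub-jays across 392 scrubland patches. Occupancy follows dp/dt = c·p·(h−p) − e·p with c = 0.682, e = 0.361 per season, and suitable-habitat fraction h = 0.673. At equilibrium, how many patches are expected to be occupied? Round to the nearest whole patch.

p* = h − e/c = 0.673 − 0.5293 = 0.1437.
Expected occupied patches = N × p* = 392 × 0.1437 = 56.32 ≈ 56.

56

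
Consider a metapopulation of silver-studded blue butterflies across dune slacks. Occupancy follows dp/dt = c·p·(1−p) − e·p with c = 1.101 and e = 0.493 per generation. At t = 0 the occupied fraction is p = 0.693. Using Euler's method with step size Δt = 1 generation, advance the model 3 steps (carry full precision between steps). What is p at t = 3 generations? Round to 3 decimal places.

0.557

Update rule: p ← p + [c·p·(1−p) − e·p]·Δt with Δt = 1.
  1  |  dp/dt·Δt = -0.107410  |  p_1 = 0.585590
  2  |  dp/dt·Δt = -0.021511  |  p_2 = 0.564079
  3  |  dp/dt·Δt = -0.007361  |  p_3 = 0.556717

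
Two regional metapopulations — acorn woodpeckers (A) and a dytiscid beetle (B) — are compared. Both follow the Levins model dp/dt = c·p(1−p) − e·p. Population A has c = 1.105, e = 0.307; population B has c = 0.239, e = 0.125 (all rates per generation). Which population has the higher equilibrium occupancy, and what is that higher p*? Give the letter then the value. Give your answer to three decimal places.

A, 0.722

A: p*_A = 1 − 0.307/1.105 = 0.7222.
B: p*_B = 1 − 0.125/0.239 = 0.4770.
A is higher at 0.7222.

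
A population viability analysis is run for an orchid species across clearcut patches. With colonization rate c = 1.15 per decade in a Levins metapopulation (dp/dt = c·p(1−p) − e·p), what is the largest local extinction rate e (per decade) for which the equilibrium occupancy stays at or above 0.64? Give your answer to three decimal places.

0.414

1 − e/c ≥ 0.64 ⇒ e ≤ c(1 − 0.64) = 1.15 × 0.3600.
e_max = 0.4140.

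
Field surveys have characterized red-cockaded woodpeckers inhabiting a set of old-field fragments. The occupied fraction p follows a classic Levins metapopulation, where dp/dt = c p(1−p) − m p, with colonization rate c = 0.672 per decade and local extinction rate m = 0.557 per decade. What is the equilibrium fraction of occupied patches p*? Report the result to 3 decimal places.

0.171

At equilibrium, colonization balances extinction: c·p*·(1−p*) = m·p*.
So p* = 1 − m/c = 1 − 0.557/0.672 = 1 − 0.8289 = 0.1711.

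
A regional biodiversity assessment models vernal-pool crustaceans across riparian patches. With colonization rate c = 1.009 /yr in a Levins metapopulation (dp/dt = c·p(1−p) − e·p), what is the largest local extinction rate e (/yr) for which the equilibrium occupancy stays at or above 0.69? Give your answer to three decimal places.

0.313

1 − e/c ≥ 0.69 ⇒ e ≤ c(1 − 0.69) = 1.009 × 0.3100.
e_max = 0.3128.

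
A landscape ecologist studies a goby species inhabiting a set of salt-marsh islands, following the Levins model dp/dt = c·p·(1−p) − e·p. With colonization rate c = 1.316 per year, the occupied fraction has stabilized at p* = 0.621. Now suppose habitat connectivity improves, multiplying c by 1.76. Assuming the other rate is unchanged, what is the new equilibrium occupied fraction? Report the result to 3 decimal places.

Balance c(1−p*) = e gives e = 1.316×(1 − 0.62100) = 0.49876.
New p* = 1 − e/c = 1 − 0.49876/2.31616 = 0.78466.

0.785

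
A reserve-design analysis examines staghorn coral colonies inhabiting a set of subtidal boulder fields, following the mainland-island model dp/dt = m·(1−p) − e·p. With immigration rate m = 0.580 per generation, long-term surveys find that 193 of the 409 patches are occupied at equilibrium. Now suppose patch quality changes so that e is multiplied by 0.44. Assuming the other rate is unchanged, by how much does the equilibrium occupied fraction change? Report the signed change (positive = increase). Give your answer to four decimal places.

0.1982

Observed p* = 193/409 = 0.47188.
Balance m(1−p*) = e·p* gives e = m(1−p*)/p* = 0.580×0.52812/0.47188 = 0.64913.
New p* = m/(m+e) = 0.58000/(0.58000+0.28562) = 0.67004.
Δp* = 0.67004 − 0.47188 = +0.19816.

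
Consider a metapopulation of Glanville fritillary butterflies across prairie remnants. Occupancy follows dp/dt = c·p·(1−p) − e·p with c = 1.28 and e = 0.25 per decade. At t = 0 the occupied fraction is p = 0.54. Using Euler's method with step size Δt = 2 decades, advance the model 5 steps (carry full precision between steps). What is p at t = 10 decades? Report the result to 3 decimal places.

Update rule: p ← p + [c·p·(1−p) − e·p]·Δt with Δt = 2.
t = 2: p = 0.54000 + (+0.36590) = 0.90590
t = 4: p = 0.90590 + (-0.23473) = 0.67117
t = 6: p = 0.67117 + (+0.22941) = 0.90058
t = 8: p = 0.90058 + (-0.22108) = 0.67950
t = 10: p = 0.67950 + (+0.21776) = 0.89726

0.897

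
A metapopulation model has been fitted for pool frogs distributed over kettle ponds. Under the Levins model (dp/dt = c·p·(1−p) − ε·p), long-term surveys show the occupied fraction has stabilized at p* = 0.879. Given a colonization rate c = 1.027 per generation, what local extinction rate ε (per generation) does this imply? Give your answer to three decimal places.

At equilibrium c(1−p*) = ε.
ε = 1.027 × (1 − 0.879) = 1.027 × 0.1210 = 0.1243.

0.124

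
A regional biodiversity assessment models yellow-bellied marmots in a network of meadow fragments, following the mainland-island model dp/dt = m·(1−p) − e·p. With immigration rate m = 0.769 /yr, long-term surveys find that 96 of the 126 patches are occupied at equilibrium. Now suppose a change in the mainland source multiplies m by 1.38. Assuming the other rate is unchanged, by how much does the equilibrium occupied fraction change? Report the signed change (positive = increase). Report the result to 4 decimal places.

Observed p* = 96/126 = 0.76190.
Balance m(1−p*) = e·p* gives e = m(1−p*)/p* = 0.769×0.23810/0.76190 = 0.24032.
New p* = m/(m+e) = 1.06122/(1.06122+0.24032) = 0.81536.
Δp* = 0.81536 − 0.76190 = +0.05346.

0.0535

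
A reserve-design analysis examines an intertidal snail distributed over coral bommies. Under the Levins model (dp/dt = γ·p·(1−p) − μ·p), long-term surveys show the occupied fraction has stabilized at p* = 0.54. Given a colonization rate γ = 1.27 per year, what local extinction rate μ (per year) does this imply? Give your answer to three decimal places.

At equilibrium γ(1−p*) = μ.
μ = 1.27 × (1 − 0.54) = 1.27 × 0.4600 = 0.5842.

0.584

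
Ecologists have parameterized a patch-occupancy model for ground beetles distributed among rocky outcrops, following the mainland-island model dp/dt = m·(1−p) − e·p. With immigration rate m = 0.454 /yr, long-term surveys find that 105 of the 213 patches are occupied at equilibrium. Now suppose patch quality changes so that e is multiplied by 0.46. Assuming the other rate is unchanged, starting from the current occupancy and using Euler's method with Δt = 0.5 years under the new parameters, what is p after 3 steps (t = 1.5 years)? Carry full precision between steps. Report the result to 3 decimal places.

0.624

Observed p* = 105/213 = 0.49296.
Balance m(1−p*) = e·p* gives e = m(1−p*)/p* = 0.454×0.50704/0.49296 = 0.46697.
Starting from p₀ = 0.49296; update p ← p + (dp/dt)·Δt with the new parameters.
  1  |  dp/dt·Δt = +0.062153  |  p_1 = 0.555111
  2  |  dp/dt·Δt = +0.041369  |  p_2 = 0.596480
  3  |  dp/dt·Δt = +0.027535  |  p_3 = 0.624015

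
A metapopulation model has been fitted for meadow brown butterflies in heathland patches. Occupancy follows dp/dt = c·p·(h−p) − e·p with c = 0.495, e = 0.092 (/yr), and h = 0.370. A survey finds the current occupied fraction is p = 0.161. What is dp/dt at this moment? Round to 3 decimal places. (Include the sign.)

0.002

Colonization term: c·p·(h−p) = 0.495×0.161×0.2090 = 0.01666.
Extinction term: e·p = 0.01481.
dp/dt = 0.01666 − 0.01481 = 0.00184.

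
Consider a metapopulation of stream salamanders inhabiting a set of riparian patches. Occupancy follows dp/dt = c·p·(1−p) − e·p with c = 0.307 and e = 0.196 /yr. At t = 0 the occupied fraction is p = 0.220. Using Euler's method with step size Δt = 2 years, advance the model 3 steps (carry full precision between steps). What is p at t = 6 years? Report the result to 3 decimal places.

0.274

Update rule: p ← p + [c·p·(1−p) − e·p]·Δt with Δt = 2.
p: 0.22000 → 0.23912  (Δp = +0.01912)
p: 0.23912 → 0.25710  (Δp = +0.01798)
p: 0.25710 → 0.27359  (Δp = +0.01649)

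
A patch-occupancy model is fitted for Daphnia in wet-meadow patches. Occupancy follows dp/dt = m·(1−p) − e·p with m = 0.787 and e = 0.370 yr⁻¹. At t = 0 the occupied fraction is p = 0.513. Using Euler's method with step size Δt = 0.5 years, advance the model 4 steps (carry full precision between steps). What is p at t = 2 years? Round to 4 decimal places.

0.6749

Update rule: p ← p + [m·(1−p) − e·p]·Δt with Δt = 0.5.
step 1: Δp = +0.09673, p = 0.60973
step 2: Δp = +0.04077, p = 0.65050
step 3: Δp = +0.01719, p = 0.66769
step 4: Δp = +0.00724, p = 0.67493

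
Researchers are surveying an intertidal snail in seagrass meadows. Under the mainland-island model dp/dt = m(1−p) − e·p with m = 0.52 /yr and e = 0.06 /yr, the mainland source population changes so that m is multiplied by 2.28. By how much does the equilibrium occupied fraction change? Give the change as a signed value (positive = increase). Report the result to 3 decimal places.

Before: p* = 0.52/(0.52+0.06) = 0.8966.
After: m = 1.1856, e = 0.06; p* = 1.1856/1.2456 = 0.9518.
Δp* = 0.9518 − 0.8966 = +0.0553.

0.055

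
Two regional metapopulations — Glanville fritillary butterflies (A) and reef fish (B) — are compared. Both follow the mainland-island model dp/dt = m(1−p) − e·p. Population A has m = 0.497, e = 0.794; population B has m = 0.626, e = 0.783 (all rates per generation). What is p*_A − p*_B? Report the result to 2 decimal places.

-0.06

A: p*_A = m/(m+e) = 0.497/1.2910 = 0.3850.
B: p*_B = 0.626/1.4090 = 0.4443.
p*_A − p*_B = 0.3850 − 0.4443 = -0.0593.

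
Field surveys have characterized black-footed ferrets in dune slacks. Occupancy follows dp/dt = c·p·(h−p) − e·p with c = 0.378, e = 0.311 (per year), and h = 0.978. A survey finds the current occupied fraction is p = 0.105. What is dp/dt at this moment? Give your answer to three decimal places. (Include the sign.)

Colonization term: c·p·(h−p) = 0.378×0.105×0.8730 = 0.03465.
Extinction term: e·p = 0.03265.
dp/dt = 0.03465 − 0.03265 = 0.00199.

0.002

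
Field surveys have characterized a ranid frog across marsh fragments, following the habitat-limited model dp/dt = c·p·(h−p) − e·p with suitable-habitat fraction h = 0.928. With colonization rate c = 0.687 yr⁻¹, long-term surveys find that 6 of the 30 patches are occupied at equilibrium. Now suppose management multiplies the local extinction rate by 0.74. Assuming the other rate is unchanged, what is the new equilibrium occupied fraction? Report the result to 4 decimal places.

Observed p* = 6/30 = 0.20000.
Balance c(h−p*) = e gives e = 0.687×(0.928 − 0.20000) = 0.50014.
New p* = 0.928 − e/c = 0.928 − 0.37010/0.68700 = 0.38928.

0.3893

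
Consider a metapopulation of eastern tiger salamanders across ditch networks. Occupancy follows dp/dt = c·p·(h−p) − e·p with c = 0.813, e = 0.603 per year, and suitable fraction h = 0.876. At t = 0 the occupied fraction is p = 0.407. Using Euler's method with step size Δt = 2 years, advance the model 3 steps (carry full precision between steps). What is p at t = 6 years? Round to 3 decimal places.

0.174

Update rule: p ← p + [c·p·(h−p) − e·p]·Δt with Δt = 2.
t = 2: p = 0.40700 + (-0.18047) = 0.22653
t = 4: p = 0.22653 + (-0.03397) = 0.19256
t = 6: p = 0.19256 + (-0.01824) = 0.17432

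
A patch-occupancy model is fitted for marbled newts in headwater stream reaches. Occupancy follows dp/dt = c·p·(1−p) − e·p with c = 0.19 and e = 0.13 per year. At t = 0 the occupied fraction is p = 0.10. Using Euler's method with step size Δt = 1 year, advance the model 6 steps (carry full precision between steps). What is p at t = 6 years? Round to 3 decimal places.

Update rule: p ← p + [c·p·(1−p) − e·p]·Δt with Δt = 1.
t = 1: p = 0.10000 + (+0.00410) = 0.10410
t = 2: p = 0.10410 + (+0.00419) = 0.10829
t = 3: p = 0.10829 + (+0.00427) = 0.11256
t = 4: p = 0.11256 + (+0.00435) = 0.11690
t = 5: p = 0.11690 + (+0.00442) = 0.12132
t = 6: p = 0.12132 + (+0.00448) = 0.12580

0.126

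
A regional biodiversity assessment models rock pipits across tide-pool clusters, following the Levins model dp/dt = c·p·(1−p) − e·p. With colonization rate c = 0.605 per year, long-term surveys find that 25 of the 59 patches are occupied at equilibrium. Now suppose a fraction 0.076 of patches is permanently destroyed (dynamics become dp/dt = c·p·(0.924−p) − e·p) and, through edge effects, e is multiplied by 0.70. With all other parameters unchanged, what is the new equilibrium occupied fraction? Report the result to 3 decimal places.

0.521

Observed p* = 25/59 = 0.42373.
Balance c(1−p*) = e gives e = 0.605×(1 − 0.42373) = 0.34864.
New p* = 0.924 − e/c = 0.924 − 0.24405/0.60500 = 0.52061.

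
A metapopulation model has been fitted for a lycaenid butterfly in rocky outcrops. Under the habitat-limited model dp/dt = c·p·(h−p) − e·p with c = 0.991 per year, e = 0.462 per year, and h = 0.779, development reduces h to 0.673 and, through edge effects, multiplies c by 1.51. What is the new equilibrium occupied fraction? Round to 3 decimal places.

Before: p* = h − e/c = 0.779 − 0.462/0.991 = 0.779 − 0.4662 = 0.3128.
After: c = 1.49641, e = 0.462, h = 0.673; p* = 0.673 − 0.462/1.49641 = 0.3643.

0.364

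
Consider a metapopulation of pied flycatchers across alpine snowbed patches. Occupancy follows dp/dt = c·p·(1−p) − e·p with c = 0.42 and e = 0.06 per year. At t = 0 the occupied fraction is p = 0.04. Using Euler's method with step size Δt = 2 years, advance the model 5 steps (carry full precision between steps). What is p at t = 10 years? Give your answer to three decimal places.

Update rule: p ← p + [c·p·(1−p) − e·p]·Δt with Δt = 2.
p: 0.04000 → 0.06746  (Δp = +0.02746)
p: 0.06746 → 0.11220  (Δp = +0.04475)
p: 0.11220 → 0.18241  (Δp = +0.07021)
p: 0.18241 → 0.28580  (Δp = +0.10339)
p: 0.28580 → 0.42296  (Δp = +0.13716)

0.423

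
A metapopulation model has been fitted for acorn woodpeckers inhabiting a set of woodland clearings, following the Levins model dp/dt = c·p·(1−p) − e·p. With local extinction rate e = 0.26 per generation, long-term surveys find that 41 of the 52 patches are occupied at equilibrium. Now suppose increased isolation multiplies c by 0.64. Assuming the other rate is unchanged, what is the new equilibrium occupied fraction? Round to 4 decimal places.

0.6695

Observed p* = 41/52 = 0.78846.
Balance c(1−p*) = e gives c = e/(1 − 0.78846) = 0.26/0.21154 = 1.22908.
New p* = 1 − e/c = 1 − 0.26000/0.78661 = 0.66947.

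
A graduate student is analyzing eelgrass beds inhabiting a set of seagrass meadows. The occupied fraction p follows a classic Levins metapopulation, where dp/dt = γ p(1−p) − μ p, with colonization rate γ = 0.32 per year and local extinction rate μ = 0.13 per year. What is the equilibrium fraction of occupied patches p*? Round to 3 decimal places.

At equilibrium, colonization balances extinction: γ·p*·(1−p*) = μ·p*.
So p* = 1 − μ/γ = 1 − 0.13/0.32 = 1 − 0.4062 = 0.5938.

0.594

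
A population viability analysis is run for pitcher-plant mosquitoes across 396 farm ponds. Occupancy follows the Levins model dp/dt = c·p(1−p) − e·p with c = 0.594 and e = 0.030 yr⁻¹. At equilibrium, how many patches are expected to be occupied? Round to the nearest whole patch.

376

p* = 1 − e/c = 1 − 0.030/0.594 = 0.9495.
Expected occupied patches = N × p* = 396 × 0.9495 = 376.00 ≈ 376.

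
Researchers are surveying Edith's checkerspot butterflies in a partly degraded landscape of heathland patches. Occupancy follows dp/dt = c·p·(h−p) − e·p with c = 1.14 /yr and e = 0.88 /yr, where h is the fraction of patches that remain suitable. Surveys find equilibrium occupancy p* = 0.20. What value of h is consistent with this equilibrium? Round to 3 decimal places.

0.972

At equilibrium c(h−p*) = e, so h = p* + e/c.
h = 0.20 + 0.88/1.14 = 0.20 + 0.7719 = 0.9719.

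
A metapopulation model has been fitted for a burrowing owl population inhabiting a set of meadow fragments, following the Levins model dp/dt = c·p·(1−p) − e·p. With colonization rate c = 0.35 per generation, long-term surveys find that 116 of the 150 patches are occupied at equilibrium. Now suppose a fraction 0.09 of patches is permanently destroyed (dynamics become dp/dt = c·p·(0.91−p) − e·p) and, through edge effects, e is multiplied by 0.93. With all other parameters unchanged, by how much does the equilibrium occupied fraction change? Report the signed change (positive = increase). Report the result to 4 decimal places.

-0.0741

Observed p* = 116/150 = 0.77333.
Balance c(1−p*) = e gives e = 0.35×(1 − 0.77333) = 0.07933.
New p* = 0.91 − e/c = 0.91 − 0.07378/0.35000 = 0.69920.
Δp* = 0.69920 − 0.77333 = -0.07413.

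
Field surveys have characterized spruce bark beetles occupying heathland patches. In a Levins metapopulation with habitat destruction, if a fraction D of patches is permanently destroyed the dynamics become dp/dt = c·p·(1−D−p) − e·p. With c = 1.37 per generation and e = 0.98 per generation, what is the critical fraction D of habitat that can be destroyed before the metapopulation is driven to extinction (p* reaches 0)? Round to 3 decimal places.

The nontrivial equilibrium is p* = (1−D) − e/c; extinction occurs when this hits zero.
So D_crit = 1 − e/c = 1 − 0.98/1.37 = 1 − 0.7153 = 0.2847.
This equals the undisturbed p*, a classic result of Lande's extension.

0.285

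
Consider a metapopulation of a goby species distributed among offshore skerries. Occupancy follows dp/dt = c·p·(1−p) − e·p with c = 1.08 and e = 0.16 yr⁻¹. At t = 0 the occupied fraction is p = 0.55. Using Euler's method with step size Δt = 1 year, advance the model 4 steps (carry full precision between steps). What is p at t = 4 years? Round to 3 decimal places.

Update rule: p ← p + [c·p·(1−p) − e·p]·Δt with Δt = 1.
t = 1: p = 0.55000 + (+0.17930) = 0.72930
t = 2: p = 0.72930 + (+0.09653) = 0.82583
t = 3: p = 0.82583 + (+0.02321) = 0.84904
t = 4: p = 0.84904 + (+0.00258) = 0.85162

0.852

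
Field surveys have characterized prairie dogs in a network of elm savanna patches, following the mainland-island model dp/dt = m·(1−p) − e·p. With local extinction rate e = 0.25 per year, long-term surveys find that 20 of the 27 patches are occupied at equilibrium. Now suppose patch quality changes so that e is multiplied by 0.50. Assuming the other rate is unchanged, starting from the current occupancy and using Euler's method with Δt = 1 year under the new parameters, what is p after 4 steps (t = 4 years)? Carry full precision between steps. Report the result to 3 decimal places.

Observed p* = 20/27 = 0.74074.
Balance m(1−p*) = e·p* gives m = e·p*/(1−p*) = 0.25×0.74074/0.25926 = 0.71429.
Starting from p₀ = 0.74074; update p ← p + (dp/dt)·Δt with the new parameters.
t = 1: p = 0.74074 + (+0.09259) = 0.83333
t = 2: p = 0.83333 + (+0.01488) = 0.84821
t = 3: p = 0.84821 + (+0.00239) = 0.85061
t = 4: p = 0.85061 + (+0.00038) = 0.85099

0.851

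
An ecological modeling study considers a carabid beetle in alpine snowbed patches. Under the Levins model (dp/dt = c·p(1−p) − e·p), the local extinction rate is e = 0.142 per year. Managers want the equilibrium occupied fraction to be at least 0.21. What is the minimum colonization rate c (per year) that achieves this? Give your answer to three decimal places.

p* = 1 − e/c ≥ 0.21 requires e/c ≤ 0.7900, i.e. c ≥ e/0.7900.
c_min = 0.142/0.7900 = 0.1797.

0.180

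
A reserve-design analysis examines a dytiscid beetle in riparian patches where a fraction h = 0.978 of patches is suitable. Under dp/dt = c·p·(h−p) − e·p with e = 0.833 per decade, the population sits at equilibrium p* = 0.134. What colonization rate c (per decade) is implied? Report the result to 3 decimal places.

At equilibrium c(h−p*) = e, so c = e/(h−p*).
c = 0.833/(0.978 − 0.134) = 0.833/0.8440 = 0.9870.

0.987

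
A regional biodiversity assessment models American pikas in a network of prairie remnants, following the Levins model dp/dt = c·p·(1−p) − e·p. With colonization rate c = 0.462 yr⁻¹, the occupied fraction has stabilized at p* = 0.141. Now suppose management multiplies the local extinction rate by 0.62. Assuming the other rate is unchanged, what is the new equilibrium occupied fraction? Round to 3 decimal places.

Balance c(1−p*) = e gives e = 0.462×(1 − 0.14100) = 0.39686.
New p* = 1 − e/c = 1 − 0.24605/0.46200 = 0.46742.

0.467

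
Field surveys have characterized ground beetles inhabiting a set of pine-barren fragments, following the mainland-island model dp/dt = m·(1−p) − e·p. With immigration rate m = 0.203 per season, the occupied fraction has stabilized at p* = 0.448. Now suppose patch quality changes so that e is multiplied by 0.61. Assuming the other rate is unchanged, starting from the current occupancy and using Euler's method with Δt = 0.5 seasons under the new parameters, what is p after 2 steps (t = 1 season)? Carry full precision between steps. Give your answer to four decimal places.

Balance m(1−p*) = e·p* gives e = m(1−p*)/p* = 0.203×0.55200/0.44800 = 0.25013.
Starting from p₀ = 0.44800; update p ← p + (dp/dt)·Δt with the new parameters.
t = 0.5: p = 0.44800 + (+0.02185) = 0.46985
t = 1: p = 0.46985 + (+0.01797) = 0.48782

0.4878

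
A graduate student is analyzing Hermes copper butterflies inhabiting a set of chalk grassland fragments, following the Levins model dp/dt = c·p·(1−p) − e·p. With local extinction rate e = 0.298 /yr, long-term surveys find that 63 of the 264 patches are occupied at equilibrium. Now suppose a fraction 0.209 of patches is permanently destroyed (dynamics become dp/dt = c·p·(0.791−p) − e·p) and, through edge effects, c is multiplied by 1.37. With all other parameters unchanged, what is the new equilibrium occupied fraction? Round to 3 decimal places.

Observed p* = 63/264 = 0.23864.
Balance c(1−p*) = e gives c = e/(1 − 0.23864) = 0.298/0.76136 = 0.39140.
New p* = 0.791 − e/c = 0.791 − 0.29800/0.53622 = 0.23526.

0.235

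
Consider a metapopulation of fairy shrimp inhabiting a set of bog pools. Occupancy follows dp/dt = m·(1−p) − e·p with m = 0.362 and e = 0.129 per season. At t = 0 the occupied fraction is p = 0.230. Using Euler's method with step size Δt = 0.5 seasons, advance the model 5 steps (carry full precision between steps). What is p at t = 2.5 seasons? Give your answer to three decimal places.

Update rule: p ← p + [m·(1−p) − e·p]·Δt with Δt = 0.5.
p: 0.23000 → 0.35453  (Δp = +0.12453)
p: 0.35453 → 0.44850  (Δp = +0.09396)
p: 0.44850 → 0.51939  (Δp = +0.07089)
p: 0.51939 → 0.57288  (Δp = +0.05349)
p: 0.57288 → 0.61324  (Δp = +0.04036)

0.613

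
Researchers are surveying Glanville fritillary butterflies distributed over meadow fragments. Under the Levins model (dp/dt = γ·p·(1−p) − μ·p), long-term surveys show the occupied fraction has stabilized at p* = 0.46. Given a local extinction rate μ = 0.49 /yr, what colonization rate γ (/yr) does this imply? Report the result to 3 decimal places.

At equilibrium γ(1−p*) = μ, so γ = μ/(1−p*).
γ = 0.49/(1 − 0.46) = 0.49/0.5400 = 0.9074.

0.907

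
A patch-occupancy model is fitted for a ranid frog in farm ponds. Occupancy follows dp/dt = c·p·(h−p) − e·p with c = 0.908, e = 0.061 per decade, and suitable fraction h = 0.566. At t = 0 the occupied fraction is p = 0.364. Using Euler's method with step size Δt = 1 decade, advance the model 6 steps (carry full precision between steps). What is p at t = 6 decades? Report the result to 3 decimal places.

0.493

Update rule: p ← p + [c·p·(h−p) − e·p]·Δt with Δt = 1.
p: 0.36400 → 0.40856  (Δp = +0.04456)
p: 0.40856 → 0.44204  (Δp = +0.03348)
p: 0.44204 → 0.46483  (Δp = +0.02279)
p: 0.46483 → 0.47918  (Δp = +0.01435)
p: 0.47918 → 0.48772  (Δp = +0.00855)
p: 0.48772 → 0.49264  (Δp = +0.00491)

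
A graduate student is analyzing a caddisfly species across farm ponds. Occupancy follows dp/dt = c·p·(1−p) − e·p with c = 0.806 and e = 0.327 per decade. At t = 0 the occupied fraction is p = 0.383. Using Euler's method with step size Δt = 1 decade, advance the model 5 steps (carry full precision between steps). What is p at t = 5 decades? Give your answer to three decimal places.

0.577

Update rule: p ← p + [c·p·(1−p) − e·p]·Δt with Δt = 1.
p: 0.38300 → 0.44823  (Δp = +0.06523)
p: 0.44823 → 0.50100  (Δp = +0.05277)
p: 0.50100 → 0.53867  (Δp = +0.03767)
p: 0.53867 → 0.56282  (Δp = +0.02415)
p: 0.56282 → 0.57710  (Δp = +0.01428)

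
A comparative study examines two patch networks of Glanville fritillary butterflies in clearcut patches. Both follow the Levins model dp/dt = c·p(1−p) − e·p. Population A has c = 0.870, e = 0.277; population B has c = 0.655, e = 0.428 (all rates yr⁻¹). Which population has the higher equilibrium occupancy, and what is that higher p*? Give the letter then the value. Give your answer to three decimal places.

A, 0.682

A: p*_A = 1 − 0.277/0.870 = 0.6816.
B: p*_B = 1 − 0.428/0.655 = 0.3466.
A is higher at 0.6816.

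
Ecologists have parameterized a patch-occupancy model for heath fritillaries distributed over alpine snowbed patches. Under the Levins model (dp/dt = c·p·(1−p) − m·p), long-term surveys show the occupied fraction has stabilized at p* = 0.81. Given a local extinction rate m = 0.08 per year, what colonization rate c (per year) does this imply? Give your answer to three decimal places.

0.421

At equilibrium c(1−p*) = m, so c = m/(1−p*).
c = 0.08/(1 − 0.81) = 0.08/0.1900 = 0.4211.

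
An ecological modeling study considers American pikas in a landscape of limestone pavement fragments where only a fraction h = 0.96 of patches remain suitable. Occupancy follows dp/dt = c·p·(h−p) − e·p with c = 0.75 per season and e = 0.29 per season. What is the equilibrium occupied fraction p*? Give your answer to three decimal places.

0.573

Setting dp/dt = 0 and dividing by p* gives c·(h−p*) = e.
So p* = h − e/c = 0.96 − 0.29/0.75 = 0.96 − 0.3867 = 0.5733.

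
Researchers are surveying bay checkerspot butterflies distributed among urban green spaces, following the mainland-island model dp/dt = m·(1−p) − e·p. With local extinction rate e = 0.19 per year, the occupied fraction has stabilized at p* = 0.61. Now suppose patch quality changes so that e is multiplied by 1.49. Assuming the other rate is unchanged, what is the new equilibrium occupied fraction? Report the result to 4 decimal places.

0.5121

Balance m(1−p*) = e·p* gives m = e·p*/(1−p*) = 0.19×0.61000/0.39000 = 0.29718.
New p* = m/(m+e) = 0.29718/(0.29718+0.28310) = 0.51213.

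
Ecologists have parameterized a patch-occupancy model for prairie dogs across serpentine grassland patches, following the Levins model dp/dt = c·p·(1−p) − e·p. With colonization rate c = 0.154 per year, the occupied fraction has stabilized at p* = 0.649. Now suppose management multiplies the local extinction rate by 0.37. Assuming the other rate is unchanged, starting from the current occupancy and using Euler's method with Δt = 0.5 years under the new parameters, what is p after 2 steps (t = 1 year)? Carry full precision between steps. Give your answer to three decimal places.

0.671

Balance c(1−p*) = e gives e = 0.154×(1 − 0.64900) = 0.05405.
Starting from p₀ = 0.64900; update p ← p + (dp/dt)·Δt with the new parameters.
  1  |  dp/dt·Δt = +0.011051  |  p_1 = 0.660051
  2  |  dp/dt·Δt = +0.010677  |  p_2 = 0.670728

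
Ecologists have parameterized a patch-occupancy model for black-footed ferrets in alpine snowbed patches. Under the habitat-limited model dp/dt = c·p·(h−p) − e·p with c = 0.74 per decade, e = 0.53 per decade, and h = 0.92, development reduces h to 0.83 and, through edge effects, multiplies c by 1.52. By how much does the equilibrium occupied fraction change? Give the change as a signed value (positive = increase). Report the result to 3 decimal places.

0.155

Before: p* = h − e/c = 0.92 − 0.53/0.74 = 0.92 − 0.7162 = 0.2038.
After: c = 1.1248, e = 0.53, h = 0.83; p* = 0.83 − 0.53/1.1248 = 0.3588.
Δp* = 0.3588 − 0.2038 = +0.1550.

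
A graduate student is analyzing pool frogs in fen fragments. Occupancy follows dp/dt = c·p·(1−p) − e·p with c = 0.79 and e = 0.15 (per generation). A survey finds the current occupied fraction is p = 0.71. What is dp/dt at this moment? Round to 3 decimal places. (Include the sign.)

Colonization term: c·p·(1−p) = 0.79×0.71×0.2900 = 0.16266.
Extinction term: e·p = 0.10650.
dp/dt = 0.16266 − 0.10650 = 0.05616.

0.056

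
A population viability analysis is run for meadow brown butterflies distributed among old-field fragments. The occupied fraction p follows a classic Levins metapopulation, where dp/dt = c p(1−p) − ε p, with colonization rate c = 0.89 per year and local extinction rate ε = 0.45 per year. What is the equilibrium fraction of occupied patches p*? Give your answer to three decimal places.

0.494

Setting dp/dt = 0 and dividing through by p* gives c·(1−p*) = ε.
So p* = 1 − ε/c = 1 − 0.45/0.89 = 1 − 0.5056 = 0.4944.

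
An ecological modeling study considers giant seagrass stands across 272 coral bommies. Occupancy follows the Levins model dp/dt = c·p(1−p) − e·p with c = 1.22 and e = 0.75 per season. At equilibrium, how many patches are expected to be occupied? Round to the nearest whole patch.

p* = 1 − e/c = 1 − 0.75/1.22 = 0.3852.
Expected occupied patches = N × p* = 272 × 0.3852 = 104.79 ≈ 105.

105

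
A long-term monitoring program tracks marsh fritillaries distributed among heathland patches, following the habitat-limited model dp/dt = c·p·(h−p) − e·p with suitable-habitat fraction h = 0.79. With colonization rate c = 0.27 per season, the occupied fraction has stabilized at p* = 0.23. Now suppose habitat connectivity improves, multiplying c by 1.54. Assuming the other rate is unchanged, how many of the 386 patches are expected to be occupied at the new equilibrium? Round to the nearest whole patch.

165

Balance c(h−p*) = e gives e = 0.27×(0.79 − 0.23000) = 0.15120.
New p* = 0.79 − e/c = 0.79 − 0.15120/0.41580 = 0.42636.
Expected occupied = 386 × 0.42636 = 164.57 ≈ 165.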